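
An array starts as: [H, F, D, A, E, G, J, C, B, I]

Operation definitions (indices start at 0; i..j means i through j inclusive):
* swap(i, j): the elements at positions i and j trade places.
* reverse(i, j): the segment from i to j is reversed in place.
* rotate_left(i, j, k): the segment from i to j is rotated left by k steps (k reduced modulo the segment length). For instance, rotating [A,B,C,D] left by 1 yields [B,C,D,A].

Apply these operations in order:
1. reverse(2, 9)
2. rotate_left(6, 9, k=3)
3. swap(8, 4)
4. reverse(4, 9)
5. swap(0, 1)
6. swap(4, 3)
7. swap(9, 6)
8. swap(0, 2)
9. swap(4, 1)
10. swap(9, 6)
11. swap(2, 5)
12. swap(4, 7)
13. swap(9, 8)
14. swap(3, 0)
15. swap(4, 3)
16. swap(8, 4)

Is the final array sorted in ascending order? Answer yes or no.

Answer: yes

Derivation:
After 1 (reverse(2, 9)): [H, F, I, B, C, J, G, E, A, D]
After 2 (rotate_left(6, 9, k=3)): [H, F, I, B, C, J, D, G, E, A]
After 3 (swap(8, 4)): [H, F, I, B, E, J, D, G, C, A]
After 4 (reverse(4, 9)): [H, F, I, B, A, C, G, D, J, E]
After 5 (swap(0, 1)): [F, H, I, B, A, C, G, D, J, E]
After 6 (swap(4, 3)): [F, H, I, A, B, C, G, D, J, E]
After 7 (swap(9, 6)): [F, H, I, A, B, C, E, D, J, G]
After 8 (swap(0, 2)): [I, H, F, A, B, C, E, D, J, G]
After 9 (swap(4, 1)): [I, B, F, A, H, C, E, D, J, G]
After 10 (swap(9, 6)): [I, B, F, A, H, C, G, D, J, E]
After 11 (swap(2, 5)): [I, B, C, A, H, F, G, D, J, E]
After 12 (swap(4, 7)): [I, B, C, A, D, F, G, H, J, E]
After 13 (swap(9, 8)): [I, B, C, A, D, F, G, H, E, J]
After 14 (swap(3, 0)): [A, B, C, I, D, F, G, H, E, J]
After 15 (swap(4, 3)): [A, B, C, D, I, F, G, H, E, J]
After 16 (swap(8, 4)): [A, B, C, D, E, F, G, H, I, J]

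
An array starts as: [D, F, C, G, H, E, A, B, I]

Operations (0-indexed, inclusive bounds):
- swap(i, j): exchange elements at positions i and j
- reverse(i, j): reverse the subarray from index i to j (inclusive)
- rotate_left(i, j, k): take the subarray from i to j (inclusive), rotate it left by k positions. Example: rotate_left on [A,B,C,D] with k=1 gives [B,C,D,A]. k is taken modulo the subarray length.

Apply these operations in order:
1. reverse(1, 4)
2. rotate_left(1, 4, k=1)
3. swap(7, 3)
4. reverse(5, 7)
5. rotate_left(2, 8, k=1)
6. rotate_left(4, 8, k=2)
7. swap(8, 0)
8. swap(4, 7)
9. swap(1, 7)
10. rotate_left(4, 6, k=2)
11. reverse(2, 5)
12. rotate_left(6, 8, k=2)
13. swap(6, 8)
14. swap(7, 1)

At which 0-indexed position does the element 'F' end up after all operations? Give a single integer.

After 1 (reverse(1, 4)): [D, H, G, C, F, E, A, B, I]
After 2 (rotate_left(1, 4, k=1)): [D, G, C, F, H, E, A, B, I]
After 3 (swap(7, 3)): [D, G, C, B, H, E, A, F, I]
After 4 (reverse(5, 7)): [D, G, C, B, H, F, A, E, I]
After 5 (rotate_left(2, 8, k=1)): [D, G, B, H, F, A, E, I, C]
After 6 (rotate_left(4, 8, k=2)): [D, G, B, H, E, I, C, F, A]
After 7 (swap(8, 0)): [A, G, B, H, E, I, C, F, D]
After 8 (swap(4, 7)): [A, G, B, H, F, I, C, E, D]
After 9 (swap(1, 7)): [A, E, B, H, F, I, C, G, D]
After 10 (rotate_left(4, 6, k=2)): [A, E, B, H, C, F, I, G, D]
After 11 (reverse(2, 5)): [A, E, F, C, H, B, I, G, D]
After 12 (rotate_left(6, 8, k=2)): [A, E, F, C, H, B, D, I, G]
After 13 (swap(6, 8)): [A, E, F, C, H, B, G, I, D]
After 14 (swap(7, 1)): [A, I, F, C, H, B, G, E, D]

Answer: 2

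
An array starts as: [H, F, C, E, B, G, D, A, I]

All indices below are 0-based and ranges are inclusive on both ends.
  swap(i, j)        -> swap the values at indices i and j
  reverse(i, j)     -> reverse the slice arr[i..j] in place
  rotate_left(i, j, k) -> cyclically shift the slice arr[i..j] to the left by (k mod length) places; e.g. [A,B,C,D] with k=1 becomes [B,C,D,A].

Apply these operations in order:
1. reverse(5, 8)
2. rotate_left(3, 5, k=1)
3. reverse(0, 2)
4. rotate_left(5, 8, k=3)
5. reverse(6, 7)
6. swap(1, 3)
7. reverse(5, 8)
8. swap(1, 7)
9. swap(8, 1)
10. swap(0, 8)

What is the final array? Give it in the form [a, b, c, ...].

After 1 (reverse(5, 8)): [H, F, C, E, B, I, A, D, G]
After 2 (rotate_left(3, 5, k=1)): [H, F, C, B, I, E, A, D, G]
After 3 (reverse(0, 2)): [C, F, H, B, I, E, A, D, G]
After 4 (rotate_left(5, 8, k=3)): [C, F, H, B, I, G, E, A, D]
After 5 (reverse(6, 7)): [C, F, H, B, I, G, A, E, D]
After 6 (swap(1, 3)): [C, B, H, F, I, G, A, E, D]
After 7 (reverse(5, 8)): [C, B, H, F, I, D, E, A, G]
After 8 (swap(1, 7)): [C, A, H, F, I, D, E, B, G]
After 9 (swap(8, 1)): [C, G, H, F, I, D, E, B, A]
After 10 (swap(0, 8)): [A, G, H, F, I, D, E, B, C]

Answer: [A, G, H, F, I, D, E, B, C]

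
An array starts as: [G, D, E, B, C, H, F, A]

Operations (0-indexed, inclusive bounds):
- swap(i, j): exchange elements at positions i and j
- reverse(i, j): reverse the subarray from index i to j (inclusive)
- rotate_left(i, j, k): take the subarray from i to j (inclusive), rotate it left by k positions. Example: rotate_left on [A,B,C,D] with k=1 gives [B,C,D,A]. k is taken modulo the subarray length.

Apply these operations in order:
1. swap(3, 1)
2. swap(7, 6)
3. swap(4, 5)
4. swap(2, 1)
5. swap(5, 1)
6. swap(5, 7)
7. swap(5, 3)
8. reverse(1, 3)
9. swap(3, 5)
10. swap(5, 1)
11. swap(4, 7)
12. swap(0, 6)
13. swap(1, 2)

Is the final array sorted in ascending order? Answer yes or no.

After 1 (swap(3, 1)): [G, B, E, D, C, H, F, A]
After 2 (swap(7, 6)): [G, B, E, D, C, H, A, F]
After 3 (swap(4, 5)): [G, B, E, D, H, C, A, F]
After 4 (swap(2, 1)): [G, E, B, D, H, C, A, F]
After 5 (swap(5, 1)): [G, C, B, D, H, E, A, F]
After 6 (swap(5, 7)): [G, C, B, D, H, F, A, E]
After 7 (swap(5, 3)): [G, C, B, F, H, D, A, E]
After 8 (reverse(1, 3)): [G, F, B, C, H, D, A, E]
After 9 (swap(3, 5)): [G, F, B, D, H, C, A, E]
After 10 (swap(5, 1)): [G, C, B, D, H, F, A, E]
After 11 (swap(4, 7)): [G, C, B, D, E, F, A, H]
After 12 (swap(0, 6)): [A, C, B, D, E, F, G, H]
After 13 (swap(1, 2)): [A, B, C, D, E, F, G, H]

Answer: yes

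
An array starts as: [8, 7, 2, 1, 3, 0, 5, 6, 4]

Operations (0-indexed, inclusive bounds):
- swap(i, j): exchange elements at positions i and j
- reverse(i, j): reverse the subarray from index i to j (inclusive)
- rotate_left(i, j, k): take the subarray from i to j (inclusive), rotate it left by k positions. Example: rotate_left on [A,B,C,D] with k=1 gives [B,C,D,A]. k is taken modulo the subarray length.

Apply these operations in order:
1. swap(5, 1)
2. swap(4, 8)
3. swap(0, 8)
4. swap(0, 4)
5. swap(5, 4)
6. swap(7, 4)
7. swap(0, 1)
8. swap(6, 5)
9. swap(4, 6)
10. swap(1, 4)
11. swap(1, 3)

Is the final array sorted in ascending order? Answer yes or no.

After 1 (swap(5, 1)): [8, 0, 2, 1, 3, 7, 5, 6, 4]
After 2 (swap(4, 8)): [8, 0, 2, 1, 4, 7, 5, 6, 3]
After 3 (swap(0, 8)): [3, 0, 2, 1, 4, 7, 5, 6, 8]
After 4 (swap(0, 4)): [4, 0, 2, 1, 3, 7, 5, 6, 8]
After 5 (swap(5, 4)): [4, 0, 2, 1, 7, 3, 5, 6, 8]
After 6 (swap(7, 4)): [4, 0, 2, 1, 6, 3, 5, 7, 8]
After 7 (swap(0, 1)): [0, 4, 2, 1, 6, 3, 5, 7, 8]
After 8 (swap(6, 5)): [0, 4, 2, 1, 6, 5, 3, 7, 8]
After 9 (swap(4, 6)): [0, 4, 2, 1, 3, 5, 6, 7, 8]
After 10 (swap(1, 4)): [0, 3, 2, 1, 4, 5, 6, 7, 8]
After 11 (swap(1, 3)): [0, 1, 2, 3, 4, 5, 6, 7, 8]

Answer: yes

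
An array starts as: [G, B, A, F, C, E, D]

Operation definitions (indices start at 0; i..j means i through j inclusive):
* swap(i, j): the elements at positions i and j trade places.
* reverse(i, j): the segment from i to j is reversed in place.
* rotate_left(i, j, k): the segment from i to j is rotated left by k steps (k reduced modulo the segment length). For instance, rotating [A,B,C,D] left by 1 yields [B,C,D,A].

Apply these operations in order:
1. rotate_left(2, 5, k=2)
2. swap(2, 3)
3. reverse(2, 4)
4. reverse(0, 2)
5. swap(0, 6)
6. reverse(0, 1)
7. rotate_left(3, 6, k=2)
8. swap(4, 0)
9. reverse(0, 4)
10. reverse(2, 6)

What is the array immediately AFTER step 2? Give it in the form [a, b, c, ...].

Answer: [G, B, E, C, A, F, D]

Derivation:
After 1 (rotate_left(2, 5, k=2)): [G, B, C, E, A, F, D]
After 2 (swap(2, 3)): [G, B, E, C, A, F, D]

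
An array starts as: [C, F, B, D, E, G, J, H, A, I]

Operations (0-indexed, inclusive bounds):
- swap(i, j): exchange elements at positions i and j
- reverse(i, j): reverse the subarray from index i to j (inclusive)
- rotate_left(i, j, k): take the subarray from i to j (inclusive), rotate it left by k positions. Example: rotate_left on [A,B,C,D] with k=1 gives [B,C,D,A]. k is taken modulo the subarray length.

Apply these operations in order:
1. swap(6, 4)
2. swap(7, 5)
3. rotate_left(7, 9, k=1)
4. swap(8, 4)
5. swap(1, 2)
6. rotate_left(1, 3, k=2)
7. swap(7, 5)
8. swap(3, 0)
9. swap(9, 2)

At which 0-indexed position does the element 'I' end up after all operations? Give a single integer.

After 1 (swap(6, 4)): [C, F, B, D, J, G, E, H, A, I]
After 2 (swap(7, 5)): [C, F, B, D, J, H, E, G, A, I]
After 3 (rotate_left(7, 9, k=1)): [C, F, B, D, J, H, E, A, I, G]
After 4 (swap(8, 4)): [C, F, B, D, I, H, E, A, J, G]
After 5 (swap(1, 2)): [C, B, F, D, I, H, E, A, J, G]
After 6 (rotate_left(1, 3, k=2)): [C, D, B, F, I, H, E, A, J, G]
After 7 (swap(7, 5)): [C, D, B, F, I, A, E, H, J, G]
After 8 (swap(3, 0)): [F, D, B, C, I, A, E, H, J, G]
After 9 (swap(9, 2)): [F, D, G, C, I, A, E, H, J, B]

Answer: 4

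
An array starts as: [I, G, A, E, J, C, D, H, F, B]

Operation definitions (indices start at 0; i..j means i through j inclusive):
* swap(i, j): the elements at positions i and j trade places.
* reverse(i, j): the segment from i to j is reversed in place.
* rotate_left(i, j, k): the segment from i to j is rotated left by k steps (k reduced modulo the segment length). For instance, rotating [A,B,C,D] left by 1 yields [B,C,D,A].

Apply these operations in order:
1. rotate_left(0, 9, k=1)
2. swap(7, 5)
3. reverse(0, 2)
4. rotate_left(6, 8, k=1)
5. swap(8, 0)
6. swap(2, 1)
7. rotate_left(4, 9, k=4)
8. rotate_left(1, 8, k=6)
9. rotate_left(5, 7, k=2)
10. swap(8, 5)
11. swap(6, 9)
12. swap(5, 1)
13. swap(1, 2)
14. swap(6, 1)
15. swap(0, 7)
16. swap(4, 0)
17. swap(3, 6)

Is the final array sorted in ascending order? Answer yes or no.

After 1 (rotate_left(0, 9, k=1)): [G, A, E, J, C, D, H, F, B, I]
After 2 (swap(7, 5)): [G, A, E, J, C, F, H, D, B, I]
After 3 (reverse(0, 2)): [E, A, G, J, C, F, H, D, B, I]
After 4 (rotate_left(6, 8, k=1)): [E, A, G, J, C, F, D, B, H, I]
After 5 (swap(8, 0)): [H, A, G, J, C, F, D, B, E, I]
After 6 (swap(2, 1)): [H, G, A, J, C, F, D, B, E, I]
After 7 (rotate_left(4, 9, k=4)): [H, G, A, J, E, I, C, F, D, B]
After 8 (rotate_left(1, 8, k=6)): [H, F, D, G, A, J, E, I, C, B]
After 9 (rotate_left(5, 7, k=2)): [H, F, D, G, A, I, J, E, C, B]
After 10 (swap(8, 5)): [H, F, D, G, A, C, J, E, I, B]
After 11 (swap(6, 9)): [H, F, D, G, A, C, B, E, I, J]
After 12 (swap(5, 1)): [H, C, D, G, A, F, B, E, I, J]
After 13 (swap(1, 2)): [H, D, C, G, A, F, B, E, I, J]
After 14 (swap(6, 1)): [H, B, C, G, A, F, D, E, I, J]
After 15 (swap(0, 7)): [E, B, C, G, A, F, D, H, I, J]
After 16 (swap(4, 0)): [A, B, C, G, E, F, D, H, I, J]
After 17 (swap(3, 6)): [A, B, C, D, E, F, G, H, I, J]

Answer: yes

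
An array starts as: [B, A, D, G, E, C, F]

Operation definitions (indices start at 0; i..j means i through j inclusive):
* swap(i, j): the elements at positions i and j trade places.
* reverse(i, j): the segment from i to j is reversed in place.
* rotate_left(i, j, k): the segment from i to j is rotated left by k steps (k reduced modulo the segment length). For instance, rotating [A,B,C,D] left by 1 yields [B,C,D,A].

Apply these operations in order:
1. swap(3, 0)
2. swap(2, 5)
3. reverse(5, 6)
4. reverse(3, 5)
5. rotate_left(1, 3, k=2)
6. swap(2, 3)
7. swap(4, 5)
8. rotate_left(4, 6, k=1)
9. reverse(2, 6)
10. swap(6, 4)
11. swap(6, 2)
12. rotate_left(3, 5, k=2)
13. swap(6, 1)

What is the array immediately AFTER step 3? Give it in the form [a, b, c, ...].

After 1 (swap(3, 0)): [G, A, D, B, E, C, F]
After 2 (swap(2, 5)): [G, A, C, B, E, D, F]
After 3 (reverse(5, 6)): [G, A, C, B, E, F, D]

Answer: [G, A, C, B, E, F, D]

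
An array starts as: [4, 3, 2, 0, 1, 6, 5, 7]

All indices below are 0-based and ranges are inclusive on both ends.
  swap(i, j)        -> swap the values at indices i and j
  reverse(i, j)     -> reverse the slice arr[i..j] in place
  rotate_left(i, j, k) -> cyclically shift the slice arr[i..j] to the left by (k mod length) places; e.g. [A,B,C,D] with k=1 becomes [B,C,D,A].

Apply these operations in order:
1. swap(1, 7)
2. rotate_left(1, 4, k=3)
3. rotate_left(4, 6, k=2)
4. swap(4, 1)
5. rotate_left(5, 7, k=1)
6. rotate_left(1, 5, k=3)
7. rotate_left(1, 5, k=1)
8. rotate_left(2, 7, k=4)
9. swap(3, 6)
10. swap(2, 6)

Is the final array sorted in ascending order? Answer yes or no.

Answer: no

Derivation:
After 1 (swap(1, 7)): [4, 7, 2, 0, 1, 6, 5, 3]
After 2 (rotate_left(1, 4, k=3)): [4, 1, 7, 2, 0, 6, 5, 3]
After 3 (rotate_left(4, 6, k=2)): [4, 1, 7, 2, 5, 0, 6, 3]
After 4 (swap(4, 1)): [4, 5, 7, 2, 1, 0, 6, 3]
After 5 (rotate_left(5, 7, k=1)): [4, 5, 7, 2, 1, 6, 3, 0]
After 6 (rotate_left(1, 5, k=3)): [4, 1, 6, 5, 7, 2, 3, 0]
After 7 (rotate_left(1, 5, k=1)): [4, 6, 5, 7, 2, 1, 3, 0]
After 8 (rotate_left(2, 7, k=4)): [4, 6, 3, 0, 5, 7, 2, 1]
After 9 (swap(3, 6)): [4, 6, 3, 2, 5, 7, 0, 1]
After 10 (swap(2, 6)): [4, 6, 0, 2, 5, 7, 3, 1]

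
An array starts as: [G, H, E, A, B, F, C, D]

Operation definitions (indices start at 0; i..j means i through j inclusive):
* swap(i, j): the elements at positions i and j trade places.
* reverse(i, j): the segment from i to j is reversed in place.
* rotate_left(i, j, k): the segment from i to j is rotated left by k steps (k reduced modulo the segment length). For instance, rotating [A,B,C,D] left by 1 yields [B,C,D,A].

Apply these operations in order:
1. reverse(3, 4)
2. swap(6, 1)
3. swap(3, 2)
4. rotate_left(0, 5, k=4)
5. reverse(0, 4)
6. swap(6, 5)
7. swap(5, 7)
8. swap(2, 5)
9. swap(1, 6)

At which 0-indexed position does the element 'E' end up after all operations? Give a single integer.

Answer: 1

Derivation:
After 1 (reverse(3, 4)): [G, H, E, B, A, F, C, D]
After 2 (swap(6, 1)): [G, C, E, B, A, F, H, D]
After 3 (swap(3, 2)): [G, C, B, E, A, F, H, D]
After 4 (rotate_left(0, 5, k=4)): [A, F, G, C, B, E, H, D]
After 5 (reverse(0, 4)): [B, C, G, F, A, E, H, D]
After 6 (swap(6, 5)): [B, C, G, F, A, H, E, D]
After 7 (swap(5, 7)): [B, C, G, F, A, D, E, H]
After 8 (swap(2, 5)): [B, C, D, F, A, G, E, H]
After 9 (swap(1, 6)): [B, E, D, F, A, G, C, H]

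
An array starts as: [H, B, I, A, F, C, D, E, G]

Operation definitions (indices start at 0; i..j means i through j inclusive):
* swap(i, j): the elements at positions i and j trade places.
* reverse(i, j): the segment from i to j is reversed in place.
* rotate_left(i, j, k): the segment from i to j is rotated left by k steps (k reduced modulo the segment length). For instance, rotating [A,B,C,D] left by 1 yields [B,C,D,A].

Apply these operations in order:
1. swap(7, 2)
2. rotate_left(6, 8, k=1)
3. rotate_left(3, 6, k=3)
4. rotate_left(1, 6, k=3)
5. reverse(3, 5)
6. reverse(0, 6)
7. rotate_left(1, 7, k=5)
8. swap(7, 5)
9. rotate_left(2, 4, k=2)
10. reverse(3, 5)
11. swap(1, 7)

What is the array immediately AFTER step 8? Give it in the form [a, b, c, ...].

Answer: [I, H, G, C, B, A, F, E, D]

Derivation:
After 1 (swap(7, 2)): [H, B, E, A, F, C, D, I, G]
After 2 (rotate_left(6, 8, k=1)): [H, B, E, A, F, C, I, G, D]
After 3 (rotate_left(3, 6, k=3)): [H, B, E, I, A, F, C, G, D]
After 4 (rotate_left(1, 6, k=3)): [H, A, F, C, B, E, I, G, D]
After 5 (reverse(3, 5)): [H, A, F, E, B, C, I, G, D]
After 6 (reverse(0, 6)): [I, C, B, E, F, A, H, G, D]
After 7 (rotate_left(1, 7, k=5)): [I, H, G, C, B, E, F, A, D]
After 8 (swap(7, 5)): [I, H, G, C, B, A, F, E, D]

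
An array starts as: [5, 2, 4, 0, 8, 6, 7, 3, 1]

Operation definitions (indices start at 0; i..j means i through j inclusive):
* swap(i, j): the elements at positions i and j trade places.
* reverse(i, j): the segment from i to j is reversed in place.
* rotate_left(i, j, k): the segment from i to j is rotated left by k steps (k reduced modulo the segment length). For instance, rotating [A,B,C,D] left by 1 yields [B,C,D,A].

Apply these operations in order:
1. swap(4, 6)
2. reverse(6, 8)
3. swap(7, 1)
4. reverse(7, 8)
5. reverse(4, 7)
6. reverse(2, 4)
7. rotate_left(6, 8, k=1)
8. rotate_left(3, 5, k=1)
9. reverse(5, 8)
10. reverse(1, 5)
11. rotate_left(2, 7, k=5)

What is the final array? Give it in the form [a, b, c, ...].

Answer: [5, 6, 7, 1, 4, 8, 3, 2, 0]

Derivation:
After 1 (swap(4, 6)): [5, 2, 4, 0, 7, 6, 8, 3, 1]
After 2 (reverse(6, 8)): [5, 2, 4, 0, 7, 6, 1, 3, 8]
After 3 (swap(7, 1)): [5, 3, 4, 0, 7, 6, 1, 2, 8]
After 4 (reverse(7, 8)): [5, 3, 4, 0, 7, 6, 1, 8, 2]
After 5 (reverse(4, 7)): [5, 3, 4, 0, 8, 1, 6, 7, 2]
After 6 (reverse(2, 4)): [5, 3, 8, 0, 4, 1, 6, 7, 2]
After 7 (rotate_left(6, 8, k=1)): [5, 3, 8, 0, 4, 1, 7, 2, 6]
After 8 (rotate_left(3, 5, k=1)): [5, 3, 8, 4, 1, 0, 7, 2, 6]
After 9 (reverse(5, 8)): [5, 3, 8, 4, 1, 6, 2, 7, 0]
After 10 (reverse(1, 5)): [5, 6, 1, 4, 8, 3, 2, 7, 0]
After 11 (rotate_left(2, 7, k=5)): [5, 6, 7, 1, 4, 8, 3, 2, 0]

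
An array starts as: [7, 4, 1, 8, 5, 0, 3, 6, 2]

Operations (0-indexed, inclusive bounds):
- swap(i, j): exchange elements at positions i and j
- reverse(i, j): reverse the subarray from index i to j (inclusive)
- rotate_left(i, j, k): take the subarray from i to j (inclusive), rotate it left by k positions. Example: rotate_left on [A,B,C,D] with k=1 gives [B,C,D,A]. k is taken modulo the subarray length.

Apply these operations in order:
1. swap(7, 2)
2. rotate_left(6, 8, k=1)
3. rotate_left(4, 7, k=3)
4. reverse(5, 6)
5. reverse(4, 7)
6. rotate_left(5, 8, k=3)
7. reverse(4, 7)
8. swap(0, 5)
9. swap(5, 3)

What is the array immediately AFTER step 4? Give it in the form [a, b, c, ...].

Answer: [7, 4, 6, 8, 2, 0, 5, 1, 3]

Derivation:
After 1 (swap(7, 2)): [7, 4, 6, 8, 5, 0, 3, 1, 2]
After 2 (rotate_left(6, 8, k=1)): [7, 4, 6, 8, 5, 0, 1, 2, 3]
After 3 (rotate_left(4, 7, k=3)): [7, 4, 6, 8, 2, 5, 0, 1, 3]
After 4 (reverse(5, 6)): [7, 4, 6, 8, 2, 0, 5, 1, 3]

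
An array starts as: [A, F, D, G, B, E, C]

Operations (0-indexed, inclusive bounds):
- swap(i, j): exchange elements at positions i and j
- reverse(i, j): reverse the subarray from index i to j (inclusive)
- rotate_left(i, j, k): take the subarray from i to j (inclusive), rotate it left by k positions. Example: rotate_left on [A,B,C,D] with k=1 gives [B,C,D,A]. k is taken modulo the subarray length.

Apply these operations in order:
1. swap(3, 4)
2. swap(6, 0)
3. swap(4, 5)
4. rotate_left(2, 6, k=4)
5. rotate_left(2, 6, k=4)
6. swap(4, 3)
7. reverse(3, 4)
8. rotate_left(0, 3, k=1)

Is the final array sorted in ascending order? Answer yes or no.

After 1 (swap(3, 4)): [A, F, D, B, G, E, C]
After 2 (swap(6, 0)): [C, F, D, B, G, E, A]
After 3 (swap(4, 5)): [C, F, D, B, E, G, A]
After 4 (rotate_left(2, 6, k=4)): [C, F, A, D, B, E, G]
After 5 (rotate_left(2, 6, k=4)): [C, F, G, A, D, B, E]
After 6 (swap(4, 3)): [C, F, G, D, A, B, E]
After 7 (reverse(3, 4)): [C, F, G, A, D, B, E]
After 8 (rotate_left(0, 3, k=1)): [F, G, A, C, D, B, E]

Answer: no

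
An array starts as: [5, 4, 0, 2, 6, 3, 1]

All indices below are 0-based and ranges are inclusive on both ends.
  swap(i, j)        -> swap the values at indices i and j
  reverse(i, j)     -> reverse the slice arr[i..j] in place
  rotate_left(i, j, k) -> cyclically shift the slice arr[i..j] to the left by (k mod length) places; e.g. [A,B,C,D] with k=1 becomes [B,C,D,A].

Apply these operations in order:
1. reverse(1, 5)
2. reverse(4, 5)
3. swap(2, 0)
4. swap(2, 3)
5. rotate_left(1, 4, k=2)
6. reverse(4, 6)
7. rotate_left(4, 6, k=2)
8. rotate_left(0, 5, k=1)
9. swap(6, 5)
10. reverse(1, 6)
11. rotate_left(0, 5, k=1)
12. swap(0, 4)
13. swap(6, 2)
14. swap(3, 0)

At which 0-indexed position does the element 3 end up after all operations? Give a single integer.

After 1 (reverse(1, 5)): [5, 3, 6, 2, 0, 4, 1]
After 2 (reverse(4, 5)): [5, 3, 6, 2, 4, 0, 1]
After 3 (swap(2, 0)): [6, 3, 5, 2, 4, 0, 1]
After 4 (swap(2, 3)): [6, 3, 2, 5, 4, 0, 1]
After 5 (rotate_left(1, 4, k=2)): [6, 5, 4, 3, 2, 0, 1]
After 6 (reverse(4, 6)): [6, 5, 4, 3, 1, 0, 2]
After 7 (rotate_left(4, 6, k=2)): [6, 5, 4, 3, 2, 1, 0]
After 8 (rotate_left(0, 5, k=1)): [5, 4, 3, 2, 1, 6, 0]
After 9 (swap(6, 5)): [5, 4, 3, 2, 1, 0, 6]
After 10 (reverse(1, 6)): [5, 6, 0, 1, 2, 3, 4]
After 11 (rotate_left(0, 5, k=1)): [6, 0, 1, 2, 3, 5, 4]
After 12 (swap(0, 4)): [3, 0, 1, 2, 6, 5, 4]
After 13 (swap(6, 2)): [3, 0, 4, 2, 6, 5, 1]
After 14 (swap(3, 0)): [2, 0, 4, 3, 6, 5, 1]

Answer: 3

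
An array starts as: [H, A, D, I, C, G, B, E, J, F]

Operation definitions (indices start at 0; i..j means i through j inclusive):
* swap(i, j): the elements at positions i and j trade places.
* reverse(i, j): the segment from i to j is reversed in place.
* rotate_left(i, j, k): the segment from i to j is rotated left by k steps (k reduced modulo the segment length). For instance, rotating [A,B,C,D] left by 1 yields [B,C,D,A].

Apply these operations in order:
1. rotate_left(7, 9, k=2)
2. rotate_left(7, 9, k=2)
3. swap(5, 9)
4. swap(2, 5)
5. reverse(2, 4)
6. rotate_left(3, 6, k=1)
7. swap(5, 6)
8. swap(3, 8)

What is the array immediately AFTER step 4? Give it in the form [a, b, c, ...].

Answer: [H, A, E, I, C, D, B, J, F, G]

Derivation:
After 1 (rotate_left(7, 9, k=2)): [H, A, D, I, C, G, B, F, E, J]
After 2 (rotate_left(7, 9, k=2)): [H, A, D, I, C, G, B, J, F, E]
After 3 (swap(5, 9)): [H, A, D, I, C, E, B, J, F, G]
After 4 (swap(2, 5)): [H, A, E, I, C, D, B, J, F, G]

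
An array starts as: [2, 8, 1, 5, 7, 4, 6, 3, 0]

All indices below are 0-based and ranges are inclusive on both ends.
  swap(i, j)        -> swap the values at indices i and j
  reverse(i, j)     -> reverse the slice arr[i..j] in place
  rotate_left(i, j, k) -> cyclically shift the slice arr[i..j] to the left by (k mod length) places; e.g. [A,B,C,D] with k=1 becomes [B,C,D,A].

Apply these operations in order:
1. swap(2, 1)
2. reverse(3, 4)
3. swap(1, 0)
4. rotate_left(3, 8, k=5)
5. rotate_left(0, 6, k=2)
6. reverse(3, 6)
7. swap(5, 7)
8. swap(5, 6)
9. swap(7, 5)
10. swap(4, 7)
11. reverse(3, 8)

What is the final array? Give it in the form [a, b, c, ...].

After 1 (swap(2, 1)): [2, 1, 8, 5, 7, 4, 6, 3, 0]
After 2 (reverse(3, 4)): [2, 1, 8, 7, 5, 4, 6, 3, 0]
After 3 (swap(1, 0)): [1, 2, 8, 7, 5, 4, 6, 3, 0]
After 4 (rotate_left(3, 8, k=5)): [1, 2, 8, 0, 7, 5, 4, 6, 3]
After 5 (rotate_left(0, 6, k=2)): [8, 0, 7, 5, 4, 1, 2, 6, 3]
After 6 (reverse(3, 6)): [8, 0, 7, 2, 1, 4, 5, 6, 3]
After 7 (swap(5, 7)): [8, 0, 7, 2, 1, 6, 5, 4, 3]
After 8 (swap(5, 6)): [8, 0, 7, 2, 1, 5, 6, 4, 3]
After 9 (swap(7, 5)): [8, 0, 7, 2, 1, 4, 6, 5, 3]
After 10 (swap(4, 7)): [8, 0, 7, 2, 5, 4, 6, 1, 3]
After 11 (reverse(3, 8)): [8, 0, 7, 3, 1, 6, 4, 5, 2]

Answer: [8, 0, 7, 3, 1, 6, 4, 5, 2]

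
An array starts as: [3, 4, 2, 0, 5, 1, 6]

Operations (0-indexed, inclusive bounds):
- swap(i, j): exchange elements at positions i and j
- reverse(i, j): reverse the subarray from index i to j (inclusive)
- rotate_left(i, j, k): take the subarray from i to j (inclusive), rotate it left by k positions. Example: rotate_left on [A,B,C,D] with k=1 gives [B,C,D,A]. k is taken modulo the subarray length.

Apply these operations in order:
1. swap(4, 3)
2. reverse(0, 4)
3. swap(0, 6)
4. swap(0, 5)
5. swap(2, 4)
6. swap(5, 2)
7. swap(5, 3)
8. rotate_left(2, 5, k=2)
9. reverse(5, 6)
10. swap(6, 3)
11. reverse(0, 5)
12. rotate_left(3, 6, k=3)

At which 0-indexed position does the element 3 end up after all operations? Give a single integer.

Answer: 2

Derivation:
After 1 (swap(4, 3)): [3, 4, 2, 5, 0, 1, 6]
After 2 (reverse(0, 4)): [0, 5, 2, 4, 3, 1, 6]
After 3 (swap(0, 6)): [6, 5, 2, 4, 3, 1, 0]
After 4 (swap(0, 5)): [1, 5, 2, 4, 3, 6, 0]
After 5 (swap(2, 4)): [1, 5, 3, 4, 2, 6, 0]
After 6 (swap(5, 2)): [1, 5, 6, 4, 2, 3, 0]
After 7 (swap(5, 3)): [1, 5, 6, 3, 2, 4, 0]
After 8 (rotate_left(2, 5, k=2)): [1, 5, 2, 4, 6, 3, 0]
After 9 (reverse(5, 6)): [1, 5, 2, 4, 6, 0, 3]
After 10 (swap(6, 3)): [1, 5, 2, 3, 6, 0, 4]
After 11 (reverse(0, 5)): [0, 6, 3, 2, 5, 1, 4]
After 12 (rotate_left(3, 6, k=3)): [0, 6, 3, 4, 2, 5, 1]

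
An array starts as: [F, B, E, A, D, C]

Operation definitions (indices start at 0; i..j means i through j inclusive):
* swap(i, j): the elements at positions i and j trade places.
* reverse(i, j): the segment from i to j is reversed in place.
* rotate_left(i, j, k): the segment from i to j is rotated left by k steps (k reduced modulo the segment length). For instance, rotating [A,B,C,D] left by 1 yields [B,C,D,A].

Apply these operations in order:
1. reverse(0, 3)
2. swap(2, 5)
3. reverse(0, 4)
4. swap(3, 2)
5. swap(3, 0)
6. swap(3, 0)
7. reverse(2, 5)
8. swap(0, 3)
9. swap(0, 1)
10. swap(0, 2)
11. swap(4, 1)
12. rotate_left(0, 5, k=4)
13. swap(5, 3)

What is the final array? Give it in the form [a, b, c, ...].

After 1 (reverse(0, 3)): [A, E, B, F, D, C]
After 2 (swap(2, 5)): [A, E, C, F, D, B]
After 3 (reverse(0, 4)): [D, F, C, E, A, B]
After 4 (swap(3, 2)): [D, F, E, C, A, B]
After 5 (swap(3, 0)): [C, F, E, D, A, B]
After 6 (swap(3, 0)): [D, F, E, C, A, B]
After 7 (reverse(2, 5)): [D, F, B, A, C, E]
After 8 (swap(0, 3)): [A, F, B, D, C, E]
After 9 (swap(0, 1)): [F, A, B, D, C, E]
After 10 (swap(0, 2)): [B, A, F, D, C, E]
After 11 (swap(4, 1)): [B, C, F, D, A, E]
After 12 (rotate_left(0, 5, k=4)): [A, E, B, C, F, D]
After 13 (swap(5, 3)): [A, E, B, D, F, C]

Answer: [A, E, B, D, F, C]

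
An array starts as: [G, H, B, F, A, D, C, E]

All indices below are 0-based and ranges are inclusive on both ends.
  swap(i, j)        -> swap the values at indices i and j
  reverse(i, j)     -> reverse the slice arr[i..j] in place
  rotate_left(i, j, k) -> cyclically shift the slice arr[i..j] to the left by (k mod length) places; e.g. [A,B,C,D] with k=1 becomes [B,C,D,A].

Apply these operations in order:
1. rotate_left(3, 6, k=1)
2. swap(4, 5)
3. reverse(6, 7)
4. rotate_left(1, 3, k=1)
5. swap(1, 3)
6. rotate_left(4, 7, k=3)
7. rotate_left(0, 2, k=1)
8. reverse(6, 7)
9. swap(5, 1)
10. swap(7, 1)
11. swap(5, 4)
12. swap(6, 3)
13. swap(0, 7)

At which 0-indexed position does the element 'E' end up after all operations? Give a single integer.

After 1 (rotate_left(3, 6, k=1)): [G, H, B, A, D, C, F, E]
After 2 (swap(4, 5)): [G, H, B, A, C, D, F, E]
After 3 (reverse(6, 7)): [G, H, B, A, C, D, E, F]
After 4 (rotate_left(1, 3, k=1)): [G, B, A, H, C, D, E, F]
After 5 (swap(1, 3)): [G, H, A, B, C, D, E, F]
After 6 (rotate_left(4, 7, k=3)): [G, H, A, B, F, C, D, E]
After 7 (rotate_left(0, 2, k=1)): [H, A, G, B, F, C, D, E]
After 8 (reverse(6, 7)): [H, A, G, B, F, C, E, D]
After 9 (swap(5, 1)): [H, C, G, B, F, A, E, D]
After 10 (swap(7, 1)): [H, D, G, B, F, A, E, C]
After 11 (swap(5, 4)): [H, D, G, B, A, F, E, C]
After 12 (swap(6, 3)): [H, D, G, E, A, F, B, C]
After 13 (swap(0, 7)): [C, D, G, E, A, F, B, H]

Answer: 3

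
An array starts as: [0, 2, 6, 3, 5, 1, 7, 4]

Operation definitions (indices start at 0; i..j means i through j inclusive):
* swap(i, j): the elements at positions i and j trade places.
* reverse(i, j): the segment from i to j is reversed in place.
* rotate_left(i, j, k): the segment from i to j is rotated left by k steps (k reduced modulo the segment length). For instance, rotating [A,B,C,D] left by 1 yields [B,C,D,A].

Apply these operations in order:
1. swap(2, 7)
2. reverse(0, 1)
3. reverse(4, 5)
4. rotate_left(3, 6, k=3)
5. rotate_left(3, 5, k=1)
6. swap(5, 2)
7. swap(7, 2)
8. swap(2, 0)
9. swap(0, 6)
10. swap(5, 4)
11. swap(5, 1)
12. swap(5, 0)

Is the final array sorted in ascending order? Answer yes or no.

Answer: yes

Derivation:
After 1 (swap(2, 7)): [0, 2, 4, 3, 5, 1, 7, 6]
After 2 (reverse(0, 1)): [2, 0, 4, 3, 5, 1, 7, 6]
After 3 (reverse(4, 5)): [2, 0, 4, 3, 1, 5, 7, 6]
After 4 (rotate_left(3, 6, k=3)): [2, 0, 4, 7, 3, 1, 5, 6]
After 5 (rotate_left(3, 5, k=1)): [2, 0, 4, 3, 1, 7, 5, 6]
After 6 (swap(5, 2)): [2, 0, 7, 3, 1, 4, 5, 6]
After 7 (swap(7, 2)): [2, 0, 6, 3, 1, 4, 5, 7]
After 8 (swap(2, 0)): [6, 0, 2, 3, 1, 4, 5, 7]
After 9 (swap(0, 6)): [5, 0, 2, 3, 1, 4, 6, 7]
After 10 (swap(5, 4)): [5, 0, 2, 3, 4, 1, 6, 7]
After 11 (swap(5, 1)): [5, 1, 2, 3, 4, 0, 6, 7]
After 12 (swap(5, 0)): [0, 1, 2, 3, 4, 5, 6, 7]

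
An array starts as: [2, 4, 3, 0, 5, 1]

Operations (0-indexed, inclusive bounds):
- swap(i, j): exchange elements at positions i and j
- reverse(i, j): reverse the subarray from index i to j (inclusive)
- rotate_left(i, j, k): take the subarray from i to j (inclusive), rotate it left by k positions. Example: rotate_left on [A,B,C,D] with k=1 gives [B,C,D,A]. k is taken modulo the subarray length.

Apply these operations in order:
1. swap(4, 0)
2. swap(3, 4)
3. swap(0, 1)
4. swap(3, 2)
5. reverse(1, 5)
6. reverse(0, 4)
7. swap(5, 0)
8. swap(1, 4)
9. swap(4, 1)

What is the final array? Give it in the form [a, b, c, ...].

After 1 (swap(4, 0)): [5, 4, 3, 0, 2, 1]
After 2 (swap(3, 4)): [5, 4, 3, 2, 0, 1]
After 3 (swap(0, 1)): [4, 5, 3, 2, 0, 1]
After 4 (swap(3, 2)): [4, 5, 2, 3, 0, 1]
After 5 (reverse(1, 5)): [4, 1, 0, 3, 2, 5]
After 6 (reverse(0, 4)): [2, 3, 0, 1, 4, 5]
After 7 (swap(5, 0)): [5, 3, 0, 1, 4, 2]
After 8 (swap(1, 4)): [5, 4, 0, 1, 3, 2]
After 9 (swap(4, 1)): [5, 3, 0, 1, 4, 2]

Answer: [5, 3, 0, 1, 4, 2]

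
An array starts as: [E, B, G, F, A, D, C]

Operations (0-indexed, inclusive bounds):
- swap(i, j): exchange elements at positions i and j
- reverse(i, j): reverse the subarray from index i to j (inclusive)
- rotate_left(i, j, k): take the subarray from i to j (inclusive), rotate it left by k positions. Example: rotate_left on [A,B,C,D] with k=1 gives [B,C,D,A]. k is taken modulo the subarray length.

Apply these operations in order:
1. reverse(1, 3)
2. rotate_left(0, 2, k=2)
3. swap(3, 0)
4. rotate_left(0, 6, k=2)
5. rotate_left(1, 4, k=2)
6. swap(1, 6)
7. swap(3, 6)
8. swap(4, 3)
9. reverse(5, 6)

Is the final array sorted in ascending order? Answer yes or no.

After 1 (reverse(1, 3)): [E, F, G, B, A, D, C]
After 2 (rotate_left(0, 2, k=2)): [G, E, F, B, A, D, C]
After 3 (swap(3, 0)): [B, E, F, G, A, D, C]
After 4 (rotate_left(0, 6, k=2)): [F, G, A, D, C, B, E]
After 5 (rotate_left(1, 4, k=2)): [F, D, C, G, A, B, E]
After 6 (swap(1, 6)): [F, E, C, G, A, B, D]
After 7 (swap(3, 6)): [F, E, C, D, A, B, G]
After 8 (swap(4, 3)): [F, E, C, A, D, B, G]
After 9 (reverse(5, 6)): [F, E, C, A, D, G, B]

Answer: no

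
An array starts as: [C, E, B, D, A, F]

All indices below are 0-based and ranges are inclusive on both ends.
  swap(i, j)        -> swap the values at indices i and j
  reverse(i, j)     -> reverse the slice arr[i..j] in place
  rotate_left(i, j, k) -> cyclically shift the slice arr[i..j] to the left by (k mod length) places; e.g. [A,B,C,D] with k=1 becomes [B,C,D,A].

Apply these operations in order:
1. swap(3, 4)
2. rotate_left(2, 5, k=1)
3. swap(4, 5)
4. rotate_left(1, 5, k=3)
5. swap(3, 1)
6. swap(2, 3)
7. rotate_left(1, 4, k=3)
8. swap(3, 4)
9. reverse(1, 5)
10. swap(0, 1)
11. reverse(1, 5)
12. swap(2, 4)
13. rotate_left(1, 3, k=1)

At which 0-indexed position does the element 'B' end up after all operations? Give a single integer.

Answer: 1

Derivation:
After 1 (swap(3, 4)): [C, E, B, A, D, F]
After 2 (rotate_left(2, 5, k=1)): [C, E, A, D, F, B]
After 3 (swap(4, 5)): [C, E, A, D, B, F]
After 4 (rotate_left(1, 5, k=3)): [C, B, F, E, A, D]
After 5 (swap(3, 1)): [C, E, F, B, A, D]
After 6 (swap(2, 3)): [C, E, B, F, A, D]
After 7 (rotate_left(1, 4, k=3)): [C, A, E, B, F, D]
After 8 (swap(3, 4)): [C, A, E, F, B, D]
After 9 (reverse(1, 5)): [C, D, B, F, E, A]
After 10 (swap(0, 1)): [D, C, B, F, E, A]
After 11 (reverse(1, 5)): [D, A, E, F, B, C]
After 12 (swap(2, 4)): [D, A, B, F, E, C]
After 13 (rotate_left(1, 3, k=1)): [D, B, F, A, E, C]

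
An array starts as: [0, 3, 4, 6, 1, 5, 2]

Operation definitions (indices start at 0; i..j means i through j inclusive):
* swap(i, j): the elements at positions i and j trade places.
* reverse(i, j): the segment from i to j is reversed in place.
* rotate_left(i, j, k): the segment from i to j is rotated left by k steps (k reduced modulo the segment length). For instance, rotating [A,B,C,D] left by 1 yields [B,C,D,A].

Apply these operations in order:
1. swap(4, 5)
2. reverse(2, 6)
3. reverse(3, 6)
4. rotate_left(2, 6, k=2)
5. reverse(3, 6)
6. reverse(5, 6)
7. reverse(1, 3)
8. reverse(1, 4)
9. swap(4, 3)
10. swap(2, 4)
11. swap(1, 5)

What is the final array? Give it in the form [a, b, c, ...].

After 1 (swap(4, 5)): [0, 3, 4, 6, 5, 1, 2]
After 2 (reverse(2, 6)): [0, 3, 2, 1, 5, 6, 4]
After 3 (reverse(3, 6)): [0, 3, 2, 4, 6, 5, 1]
After 4 (rotate_left(2, 6, k=2)): [0, 3, 6, 5, 1, 2, 4]
After 5 (reverse(3, 6)): [0, 3, 6, 4, 2, 1, 5]
After 6 (reverse(5, 6)): [0, 3, 6, 4, 2, 5, 1]
After 7 (reverse(1, 3)): [0, 4, 6, 3, 2, 5, 1]
After 8 (reverse(1, 4)): [0, 2, 3, 6, 4, 5, 1]
After 9 (swap(4, 3)): [0, 2, 3, 4, 6, 5, 1]
After 10 (swap(2, 4)): [0, 2, 6, 4, 3, 5, 1]
After 11 (swap(1, 5)): [0, 5, 6, 4, 3, 2, 1]

Answer: [0, 5, 6, 4, 3, 2, 1]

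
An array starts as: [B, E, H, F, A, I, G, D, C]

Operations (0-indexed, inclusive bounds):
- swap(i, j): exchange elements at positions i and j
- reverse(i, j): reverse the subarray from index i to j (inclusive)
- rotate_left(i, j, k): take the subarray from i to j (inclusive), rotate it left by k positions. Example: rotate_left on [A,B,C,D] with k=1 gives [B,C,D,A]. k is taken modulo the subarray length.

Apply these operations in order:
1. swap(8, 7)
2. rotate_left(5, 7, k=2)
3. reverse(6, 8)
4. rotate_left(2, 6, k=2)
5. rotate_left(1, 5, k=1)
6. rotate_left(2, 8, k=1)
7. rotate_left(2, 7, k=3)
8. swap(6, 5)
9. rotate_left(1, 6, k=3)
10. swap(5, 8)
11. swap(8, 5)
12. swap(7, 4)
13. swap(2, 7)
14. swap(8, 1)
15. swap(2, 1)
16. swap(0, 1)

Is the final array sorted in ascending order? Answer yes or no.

After 1 (swap(8, 7)): [B, E, H, F, A, I, G, C, D]
After 2 (rotate_left(5, 7, k=2)): [B, E, H, F, A, C, I, G, D]
After 3 (reverse(6, 8)): [B, E, H, F, A, C, D, G, I]
After 4 (rotate_left(2, 6, k=2)): [B, E, A, C, D, H, F, G, I]
After 5 (rotate_left(1, 5, k=1)): [B, A, C, D, H, E, F, G, I]
After 6 (rotate_left(2, 8, k=1)): [B, A, D, H, E, F, G, I, C]
After 7 (rotate_left(2, 7, k=3)): [B, A, F, G, I, D, H, E, C]
After 8 (swap(6, 5)): [B, A, F, G, I, H, D, E, C]
After 9 (rotate_left(1, 6, k=3)): [B, I, H, D, A, F, G, E, C]
After 10 (swap(5, 8)): [B, I, H, D, A, C, G, E, F]
After 11 (swap(8, 5)): [B, I, H, D, A, F, G, E, C]
After 12 (swap(7, 4)): [B, I, H, D, E, F, G, A, C]
After 13 (swap(2, 7)): [B, I, A, D, E, F, G, H, C]
After 14 (swap(8, 1)): [B, C, A, D, E, F, G, H, I]
After 15 (swap(2, 1)): [B, A, C, D, E, F, G, H, I]
After 16 (swap(0, 1)): [A, B, C, D, E, F, G, H, I]

Answer: yes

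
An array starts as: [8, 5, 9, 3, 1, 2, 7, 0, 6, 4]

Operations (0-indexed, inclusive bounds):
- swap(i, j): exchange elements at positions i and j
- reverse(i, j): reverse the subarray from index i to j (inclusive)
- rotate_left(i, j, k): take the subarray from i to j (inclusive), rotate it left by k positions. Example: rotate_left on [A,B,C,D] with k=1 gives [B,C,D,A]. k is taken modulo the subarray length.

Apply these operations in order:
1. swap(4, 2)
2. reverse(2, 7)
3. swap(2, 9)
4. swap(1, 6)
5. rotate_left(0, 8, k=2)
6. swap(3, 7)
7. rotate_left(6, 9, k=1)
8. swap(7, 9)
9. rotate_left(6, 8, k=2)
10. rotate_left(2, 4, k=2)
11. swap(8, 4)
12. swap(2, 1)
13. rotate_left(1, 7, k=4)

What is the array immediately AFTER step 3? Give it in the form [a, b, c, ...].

After 1 (swap(4, 2)): [8, 5, 1, 3, 9, 2, 7, 0, 6, 4]
After 2 (reverse(2, 7)): [8, 5, 0, 7, 2, 9, 3, 1, 6, 4]
After 3 (swap(2, 9)): [8, 5, 4, 7, 2, 9, 3, 1, 6, 0]

Answer: [8, 5, 4, 7, 2, 9, 3, 1, 6, 0]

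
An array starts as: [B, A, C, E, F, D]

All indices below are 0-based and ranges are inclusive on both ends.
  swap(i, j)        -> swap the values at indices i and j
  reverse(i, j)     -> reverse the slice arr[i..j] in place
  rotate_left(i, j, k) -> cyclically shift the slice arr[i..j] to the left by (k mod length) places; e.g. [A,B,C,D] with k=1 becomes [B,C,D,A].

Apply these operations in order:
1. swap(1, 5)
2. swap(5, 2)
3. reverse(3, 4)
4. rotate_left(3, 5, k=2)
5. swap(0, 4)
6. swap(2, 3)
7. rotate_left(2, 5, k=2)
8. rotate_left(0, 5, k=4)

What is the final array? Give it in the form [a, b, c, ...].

Answer: [C, A, F, D, B, E]

Derivation:
After 1 (swap(1, 5)): [B, D, C, E, F, A]
After 2 (swap(5, 2)): [B, D, A, E, F, C]
After 3 (reverse(3, 4)): [B, D, A, F, E, C]
After 4 (rotate_left(3, 5, k=2)): [B, D, A, C, F, E]
After 5 (swap(0, 4)): [F, D, A, C, B, E]
After 6 (swap(2, 3)): [F, D, C, A, B, E]
After 7 (rotate_left(2, 5, k=2)): [F, D, B, E, C, A]
After 8 (rotate_left(0, 5, k=4)): [C, A, F, D, B, E]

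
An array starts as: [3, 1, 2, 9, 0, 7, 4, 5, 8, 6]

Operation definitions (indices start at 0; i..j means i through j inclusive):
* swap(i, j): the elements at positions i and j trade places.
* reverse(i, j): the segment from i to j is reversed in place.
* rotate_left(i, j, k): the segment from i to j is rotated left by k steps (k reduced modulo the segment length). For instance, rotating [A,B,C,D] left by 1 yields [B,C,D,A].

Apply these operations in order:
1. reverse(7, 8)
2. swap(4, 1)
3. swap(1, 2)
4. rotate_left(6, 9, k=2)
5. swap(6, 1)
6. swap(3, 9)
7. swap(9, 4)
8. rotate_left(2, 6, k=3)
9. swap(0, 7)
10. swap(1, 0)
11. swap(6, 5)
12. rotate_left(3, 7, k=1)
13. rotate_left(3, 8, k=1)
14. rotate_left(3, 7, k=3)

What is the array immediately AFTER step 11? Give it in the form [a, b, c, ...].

After 1 (reverse(7, 8)): [3, 1, 2, 9, 0, 7, 4, 8, 5, 6]
After 2 (swap(4, 1)): [3, 0, 2, 9, 1, 7, 4, 8, 5, 6]
After 3 (swap(1, 2)): [3, 2, 0, 9, 1, 7, 4, 8, 5, 6]
After 4 (rotate_left(6, 9, k=2)): [3, 2, 0, 9, 1, 7, 5, 6, 4, 8]
After 5 (swap(6, 1)): [3, 5, 0, 9, 1, 7, 2, 6, 4, 8]
After 6 (swap(3, 9)): [3, 5, 0, 8, 1, 7, 2, 6, 4, 9]
After 7 (swap(9, 4)): [3, 5, 0, 8, 9, 7, 2, 6, 4, 1]
After 8 (rotate_left(2, 6, k=3)): [3, 5, 7, 2, 0, 8, 9, 6, 4, 1]
After 9 (swap(0, 7)): [6, 5, 7, 2, 0, 8, 9, 3, 4, 1]
After 10 (swap(1, 0)): [5, 6, 7, 2, 0, 8, 9, 3, 4, 1]
After 11 (swap(6, 5)): [5, 6, 7, 2, 0, 9, 8, 3, 4, 1]

Answer: [5, 6, 7, 2, 0, 9, 8, 3, 4, 1]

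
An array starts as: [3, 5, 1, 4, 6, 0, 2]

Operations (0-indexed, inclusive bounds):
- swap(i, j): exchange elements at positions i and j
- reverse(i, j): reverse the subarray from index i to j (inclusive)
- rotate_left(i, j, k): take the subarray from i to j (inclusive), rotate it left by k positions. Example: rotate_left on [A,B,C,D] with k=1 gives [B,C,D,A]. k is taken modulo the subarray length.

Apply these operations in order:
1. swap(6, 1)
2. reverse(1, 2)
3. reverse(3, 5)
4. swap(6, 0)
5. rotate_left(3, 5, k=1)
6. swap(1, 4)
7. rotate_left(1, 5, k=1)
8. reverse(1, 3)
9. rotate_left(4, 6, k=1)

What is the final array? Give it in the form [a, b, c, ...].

After 1 (swap(6, 1)): [3, 2, 1, 4, 6, 0, 5]
After 2 (reverse(1, 2)): [3, 1, 2, 4, 6, 0, 5]
After 3 (reverse(3, 5)): [3, 1, 2, 0, 6, 4, 5]
After 4 (swap(6, 0)): [5, 1, 2, 0, 6, 4, 3]
After 5 (rotate_left(3, 5, k=1)): [5, 1, 2, 6, 4, 0, 3]
After 6 (swap(1, 4)): [5, 4, 2, 6, 1, 0, 3]
After 7 (rotate_left(1, 5, k=1)): [5, 2, 6, 1, 0, 4, 3]
After 8 (reverse(1, 3)): [5, 1, 6, 2, 0, 4, 3]
After 9 (rotate_left(4, 6, k=1)): [5, 1, 6, 2, 4, 3, 0]

Answer: [5, 1, 6, 2, 4, 3, 0]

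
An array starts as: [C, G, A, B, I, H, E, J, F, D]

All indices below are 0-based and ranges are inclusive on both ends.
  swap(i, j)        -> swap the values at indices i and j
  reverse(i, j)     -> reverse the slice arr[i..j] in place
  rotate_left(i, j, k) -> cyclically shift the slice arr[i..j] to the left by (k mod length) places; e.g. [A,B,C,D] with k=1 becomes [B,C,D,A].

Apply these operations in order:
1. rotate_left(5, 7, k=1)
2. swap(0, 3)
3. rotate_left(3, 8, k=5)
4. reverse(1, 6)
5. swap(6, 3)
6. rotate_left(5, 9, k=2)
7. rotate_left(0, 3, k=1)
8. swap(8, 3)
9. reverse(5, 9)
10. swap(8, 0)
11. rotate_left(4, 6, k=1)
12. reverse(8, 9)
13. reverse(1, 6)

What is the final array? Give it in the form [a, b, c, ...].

After 1 (rotate_left(5, 7, k=1)): [C, G, A, B, I, E, J, H, F, D]
After 2 (swap(0, 3)): [B, G, A, C, I, E, J, H, F, D]
After 3 (rotate_left(3, 8, k=5)): [B, G, A, F, C, I, E, J, H, D]
After 4 (reverse(1, 6)): [B, E, I, C, F, A, G, J, H, D]
After 5 (swap(6, 3)): [B, E, I, G, F, A, C, J, H, D]
After 6 (rotate_left(5, 9, k=2)): [B, E, I, G, F, J, H, D, A, C]
After 7 (rotate_left(0, 3, k=1)): [E, I, G, B, F, J, H, D, A, C]
After 8 (swap(8, 3)): [E, I, G, A, F, J, H, D, B, C]
After 9 (reverse(5, 9)): [E, I, G, A, F, C, B, D, H, J]
After 10 (swap(8, 0)): [H, I, G, A, F, C, B, D, E, J]
After 11 (rotate_left(4, 6, k=1)): [H, I, G, A, C, B, F, D, E, J]
After 12 (reverse(8, 9)): [H, I, G, A, C, B, F, D, J, E]
After 13 (reverse(1, 6)): [H, F, B, C, A, G, I, D, J, E]

Answer: [H, F, B, C, A, G, I, D, J, E]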